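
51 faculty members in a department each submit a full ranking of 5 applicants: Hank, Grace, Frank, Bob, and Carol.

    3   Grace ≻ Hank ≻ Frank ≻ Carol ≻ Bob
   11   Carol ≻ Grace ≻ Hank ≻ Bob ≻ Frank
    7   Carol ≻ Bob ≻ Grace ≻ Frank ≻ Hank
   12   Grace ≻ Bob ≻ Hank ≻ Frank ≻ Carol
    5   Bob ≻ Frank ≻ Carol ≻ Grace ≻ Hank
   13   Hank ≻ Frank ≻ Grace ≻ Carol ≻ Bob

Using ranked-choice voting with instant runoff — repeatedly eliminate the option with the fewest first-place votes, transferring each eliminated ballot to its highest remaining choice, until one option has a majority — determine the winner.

Grace

Round 1: Carol 18, Grace 15, Hank 13, Bob 5, Frank 0. Frank has the fewest and is eliminated.
Round 2: Carol 18, Grace 15, Hank 13, Bob 5. Bob has the fewest and is eliminated.
Round 3: Carol 23, Grace 15, Hank 13. Hank has the fewest and is eliminated.
Round 4: Grace 28, Carol 23. Grace has a majority.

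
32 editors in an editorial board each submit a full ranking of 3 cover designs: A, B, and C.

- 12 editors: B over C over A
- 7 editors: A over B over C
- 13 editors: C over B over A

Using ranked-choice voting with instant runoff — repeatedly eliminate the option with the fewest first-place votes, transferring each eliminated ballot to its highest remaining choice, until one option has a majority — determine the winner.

Round 1: C 13, B 12, A 7. A has the fewest and is eliminated.
Round 2: B 19, C 13. B has a majority.

B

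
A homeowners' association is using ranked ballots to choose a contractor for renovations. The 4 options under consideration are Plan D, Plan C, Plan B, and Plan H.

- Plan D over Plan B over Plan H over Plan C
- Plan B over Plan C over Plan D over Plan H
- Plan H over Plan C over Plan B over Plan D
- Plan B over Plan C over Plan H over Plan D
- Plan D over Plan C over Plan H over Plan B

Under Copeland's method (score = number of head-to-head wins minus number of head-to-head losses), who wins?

Plan B

Pairwise results:
  Plan D vs Plan C: Plan C wins 3–2.
  Plan D vs Plan B: Plan B wins 3–2.
  Plan D vs Plan H: Plan D wins 3–2.
  Plan C vs Plan B: Plan B wins 3–2.
  Plan C vs Plan H: Plan C wins 3–2.
  Plan B vs Plan H: Plan B wins 3–2.
Copeland scores (wins − losses):
  Plan D: 1 − 2 = -1
  Plan C: 2 − 1 = 1
  Plan B: 3 − 0 = 3
  Plan H: 0 − 3 = -3
Plan B has the best Copeland score.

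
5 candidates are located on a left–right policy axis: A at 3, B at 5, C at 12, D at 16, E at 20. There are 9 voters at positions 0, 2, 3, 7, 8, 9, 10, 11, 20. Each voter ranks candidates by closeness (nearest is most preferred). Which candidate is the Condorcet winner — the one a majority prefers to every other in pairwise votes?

B

With single-peaked preferences on a line, the Condorcet winner is the candidate closest to the median voter.
The median voter (position 8) is closest to B at 5.
Check: B vs C — voters closer to B: 5 of 9.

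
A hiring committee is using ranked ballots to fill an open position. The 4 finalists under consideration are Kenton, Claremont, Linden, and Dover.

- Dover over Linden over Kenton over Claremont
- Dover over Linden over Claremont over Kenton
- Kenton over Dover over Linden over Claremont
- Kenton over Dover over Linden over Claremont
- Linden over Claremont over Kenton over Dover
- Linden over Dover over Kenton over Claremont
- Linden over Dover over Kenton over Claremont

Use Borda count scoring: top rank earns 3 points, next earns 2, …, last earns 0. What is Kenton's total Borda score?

Borda scores:
  Kenton: 1 + 0 + 3 + 3 + 1 + 1 + 1 = 10
  Claremont: 0 + 1 + 0 + 0 + 2 + 0 + 0 = 3
  Linden: 2 + 2 + 1 + 1 + 3 + 3 + 3 = 15
  Dover: 3 + 3 + 2 + 2 + 0 + 2 + 2 = 14

10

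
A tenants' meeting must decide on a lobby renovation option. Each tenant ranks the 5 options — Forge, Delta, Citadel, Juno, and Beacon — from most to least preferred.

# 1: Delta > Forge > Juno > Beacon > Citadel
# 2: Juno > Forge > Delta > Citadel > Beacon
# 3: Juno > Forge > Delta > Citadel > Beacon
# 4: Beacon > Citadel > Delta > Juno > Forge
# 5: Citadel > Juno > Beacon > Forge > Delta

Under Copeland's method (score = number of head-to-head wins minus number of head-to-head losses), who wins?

Pairwise results:
  Forge vs Delta: Forge wins 3–2.
  Forge vs Citadel: Forge wins 3–2.
  Forge vs Juno: Juno wins 4–1.
  Forge vs Beacon: Forge wins 3–2.
  Delta vs Citadel: Delta wins 3–2.
  Delta vs Juno: Juno wins 3–2.
  Delta vs Beacon: Delta wins 3–2.
  Citadel vs Juno: Juno wins 3–2.
  Citadel vs Beacon: Citadel wins 3–2.
  Juno vs Beacon: Juno wins 4–1.
Copeland scores (wins − losses):
  Forge: 3 − 1 = 2
  Delta: 2 − 2 = 0
  Citadel: 1 − 3 = -2
  Juno: 4 − 0 = 4
  Beacon: 0 − 4 = -4
Juno has the best Copeland score.

Juno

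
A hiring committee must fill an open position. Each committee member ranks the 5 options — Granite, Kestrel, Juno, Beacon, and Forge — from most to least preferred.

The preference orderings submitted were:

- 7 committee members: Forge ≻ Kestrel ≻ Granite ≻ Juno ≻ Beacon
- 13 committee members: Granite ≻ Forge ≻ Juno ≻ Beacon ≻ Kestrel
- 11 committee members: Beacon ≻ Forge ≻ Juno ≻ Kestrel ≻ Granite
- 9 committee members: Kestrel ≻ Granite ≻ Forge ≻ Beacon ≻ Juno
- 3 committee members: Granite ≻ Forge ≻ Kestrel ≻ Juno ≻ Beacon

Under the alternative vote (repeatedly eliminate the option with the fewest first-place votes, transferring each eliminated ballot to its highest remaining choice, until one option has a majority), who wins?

Kestrel

Round 1: Granite 16, Beacon 11, Kestrel 9, Forge 7, Juno 0. Juno has the fewest and is eliminated.
Round 2: Granite 16, Beacon 11, Kestrel 9, Forge 7. Forge has the fewest and is eliminated.
Round 3: Granite 16, Kestrel 16, Beacon 11. Beacon has the fewest and is eliminated.
Round 4: Kestrel 27, Granite 16. Kestrel has a majority.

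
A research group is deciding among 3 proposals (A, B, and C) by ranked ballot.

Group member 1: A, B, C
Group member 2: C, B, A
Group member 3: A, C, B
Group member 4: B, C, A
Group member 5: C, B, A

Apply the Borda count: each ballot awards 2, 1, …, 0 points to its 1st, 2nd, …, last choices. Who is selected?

C

Borda scores:
  A: 2 + 0 + 2 + 0 + 0 = 4
  B: 1 + 1 + 0 + 2 + 1 = 5
  C: 0 + 2 + 1 + 1 + 2 = 6
C has the highest total.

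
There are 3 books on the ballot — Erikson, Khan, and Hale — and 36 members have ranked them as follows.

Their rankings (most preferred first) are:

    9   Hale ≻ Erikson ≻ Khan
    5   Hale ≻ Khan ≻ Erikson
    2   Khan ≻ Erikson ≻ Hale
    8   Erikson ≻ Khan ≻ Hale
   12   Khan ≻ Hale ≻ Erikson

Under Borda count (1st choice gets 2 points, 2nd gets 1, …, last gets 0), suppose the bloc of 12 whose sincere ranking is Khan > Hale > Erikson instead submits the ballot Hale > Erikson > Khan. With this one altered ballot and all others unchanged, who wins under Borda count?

Borda totals with the altered ballot: Erikson 39, Khan 17, Hale 52.
The switch changes the winner from Khan to Hale.

Hale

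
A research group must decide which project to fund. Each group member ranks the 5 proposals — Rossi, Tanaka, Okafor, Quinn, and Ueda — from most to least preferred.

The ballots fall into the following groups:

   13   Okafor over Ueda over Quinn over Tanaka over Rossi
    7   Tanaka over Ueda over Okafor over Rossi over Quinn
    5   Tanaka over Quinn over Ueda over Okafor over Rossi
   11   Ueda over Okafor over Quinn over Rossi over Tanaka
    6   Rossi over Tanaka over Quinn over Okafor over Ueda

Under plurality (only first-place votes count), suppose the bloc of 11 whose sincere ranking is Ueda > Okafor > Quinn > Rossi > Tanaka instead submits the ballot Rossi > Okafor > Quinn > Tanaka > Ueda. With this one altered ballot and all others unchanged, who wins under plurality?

First-place totals with the altered ballot: Rossi 17, Tanaka 12, Okafor 13, Quinn 0, Ueda 0.
The switch changes the winner from Okafor to Rossi.

Rossi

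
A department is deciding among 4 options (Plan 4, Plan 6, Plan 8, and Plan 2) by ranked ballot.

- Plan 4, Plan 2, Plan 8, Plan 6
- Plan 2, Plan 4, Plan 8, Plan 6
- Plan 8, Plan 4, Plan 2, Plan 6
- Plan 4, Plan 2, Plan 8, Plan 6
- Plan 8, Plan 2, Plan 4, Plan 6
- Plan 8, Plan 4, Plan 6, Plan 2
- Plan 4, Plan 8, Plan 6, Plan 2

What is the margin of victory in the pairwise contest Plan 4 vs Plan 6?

7

Ballots ranking Plan 4 above Plan 6: 7.
Ballots ranking Plan 6 above Plan 4: 0.
Plan 4 wins 7–0, a margin of 7.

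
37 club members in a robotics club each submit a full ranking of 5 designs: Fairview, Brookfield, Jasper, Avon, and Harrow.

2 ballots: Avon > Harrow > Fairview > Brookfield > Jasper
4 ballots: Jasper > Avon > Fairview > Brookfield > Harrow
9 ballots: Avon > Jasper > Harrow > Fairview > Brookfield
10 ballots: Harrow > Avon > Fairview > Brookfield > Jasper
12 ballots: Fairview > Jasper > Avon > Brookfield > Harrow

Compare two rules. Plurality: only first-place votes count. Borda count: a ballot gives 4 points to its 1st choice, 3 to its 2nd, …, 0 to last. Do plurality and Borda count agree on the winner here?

Plurality first-place counts: Fairview 12, Brookfield 0, Jasper 4, Avon 11, Harrow 10 → Fairview.
Borda totals: Fairview 89, Brookfield 28, Jasper 79, Avon 110, Harrow 64 → Avon.
The two rules disagree: plurality picks Fairview, Borda picks Avon.

No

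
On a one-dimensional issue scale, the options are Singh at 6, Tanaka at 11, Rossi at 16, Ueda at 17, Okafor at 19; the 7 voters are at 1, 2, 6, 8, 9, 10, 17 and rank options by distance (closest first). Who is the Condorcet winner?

With single-peaked preferences on a line, the Condorcet winner is the candidate closest to the median voter.
The median voter (position 8) is closest to Singh at 6.
Check: Singh vs Tanaka — voters closer to Singh: 4 of 7.

Singh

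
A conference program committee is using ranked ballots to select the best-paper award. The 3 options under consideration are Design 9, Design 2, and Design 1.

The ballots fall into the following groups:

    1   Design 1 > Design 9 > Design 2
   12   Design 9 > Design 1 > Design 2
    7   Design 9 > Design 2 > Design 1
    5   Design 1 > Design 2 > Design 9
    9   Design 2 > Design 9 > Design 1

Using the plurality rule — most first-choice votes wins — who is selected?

First-place vote totals:
  Design 9: 19
  Design 2: 9
  Design 1: 6
Design 9 has the most first-place votes.

Design 9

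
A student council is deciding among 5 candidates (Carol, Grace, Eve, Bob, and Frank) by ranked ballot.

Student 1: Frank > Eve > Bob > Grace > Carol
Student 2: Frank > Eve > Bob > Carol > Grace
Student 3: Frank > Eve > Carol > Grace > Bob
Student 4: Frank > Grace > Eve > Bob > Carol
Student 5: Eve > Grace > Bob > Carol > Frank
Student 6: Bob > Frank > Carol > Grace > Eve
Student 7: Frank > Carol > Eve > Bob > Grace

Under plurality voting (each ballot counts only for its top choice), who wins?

Frank

First-place vote totals:
  Carol: 0
  Grace: 0
  Eve: 1
  Bob: 1
  Frank: 5
Frank has the most first-place votes.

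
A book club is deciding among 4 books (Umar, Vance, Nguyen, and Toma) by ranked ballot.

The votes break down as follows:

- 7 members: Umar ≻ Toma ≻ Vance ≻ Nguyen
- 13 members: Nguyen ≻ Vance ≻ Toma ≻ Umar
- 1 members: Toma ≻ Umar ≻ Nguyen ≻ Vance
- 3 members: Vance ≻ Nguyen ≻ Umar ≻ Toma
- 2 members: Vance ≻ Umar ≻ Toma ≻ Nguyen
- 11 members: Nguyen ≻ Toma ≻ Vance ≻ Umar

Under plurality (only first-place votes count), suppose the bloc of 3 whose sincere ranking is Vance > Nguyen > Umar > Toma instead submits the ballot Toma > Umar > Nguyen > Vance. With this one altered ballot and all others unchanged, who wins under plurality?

First-place totals with the altered ballot: Umar 7, Vance 2, Nguyen 24, Toma 4.
The winner is unchanged: still Nguyen.

Nguyen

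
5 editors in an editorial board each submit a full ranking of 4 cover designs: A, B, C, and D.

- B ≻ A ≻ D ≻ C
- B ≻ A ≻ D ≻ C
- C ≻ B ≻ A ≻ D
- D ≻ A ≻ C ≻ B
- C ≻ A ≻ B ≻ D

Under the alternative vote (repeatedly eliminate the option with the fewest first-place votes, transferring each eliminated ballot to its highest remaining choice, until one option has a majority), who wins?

Round 1: B 2, C 2, D 1, A 0. A has the fewest and is eliminated.
Round 2: B 2, C 2, D 1. D has the fewest and is eliminated.
Round 3: C 3, B 2. C has a majority.

C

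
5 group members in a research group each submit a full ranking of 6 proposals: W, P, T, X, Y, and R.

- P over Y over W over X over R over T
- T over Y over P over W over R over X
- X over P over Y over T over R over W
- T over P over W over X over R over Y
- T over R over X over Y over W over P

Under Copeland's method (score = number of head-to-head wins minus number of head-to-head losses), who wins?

Pairwise results:
  W vs P: P wins 4–1.
  W vs T: T wins 4–1.
  W vs X: W wins 3–2.
  W vs Y: Y wins 4–1.
  W vs R: W wins 3–2.
  P vs T: T wins 3–2.
  P vs X: P wins 3–2.
  P vs Y: P wins 3–2.
  P vs R: P wins 4–1.
  T vs X: T wins 3–2.
  T vs Y: T wins 3–2.
  T vs R: T wins 4–1.
  X vs Y: X wins 3–2.
  X vs R: X wins 3–2.
  Y vs R: Y wins 3–2.
Copeland scores (wins − losses):
  W: 2 − 3 = -1
  P: 4 − 1 = 3
  T: 5 − 0 = 5
  X: 2 − 3 = -1
  Y: 2 − 3 = -1
  R: 0 − 5 = -5
T has the best Copeland score.

T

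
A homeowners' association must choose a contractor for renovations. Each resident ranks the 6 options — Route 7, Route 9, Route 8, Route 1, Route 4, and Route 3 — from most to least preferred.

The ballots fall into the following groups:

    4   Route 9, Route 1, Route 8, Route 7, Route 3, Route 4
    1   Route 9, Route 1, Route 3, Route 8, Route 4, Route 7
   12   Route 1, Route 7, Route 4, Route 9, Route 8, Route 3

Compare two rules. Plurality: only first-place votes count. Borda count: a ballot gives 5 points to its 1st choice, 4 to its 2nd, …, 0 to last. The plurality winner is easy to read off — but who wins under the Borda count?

Route 1

Plurality first-place counts: Route 7 0, Route 9 5, Route 8 0, Route 1 12, Route 4 0, Route 3 0 → Route 1.
Borda totals: Route 7 56, Route 9 49, Route 8 26, Route 1 80, Route 4 37, Route 3 7 → Route 1.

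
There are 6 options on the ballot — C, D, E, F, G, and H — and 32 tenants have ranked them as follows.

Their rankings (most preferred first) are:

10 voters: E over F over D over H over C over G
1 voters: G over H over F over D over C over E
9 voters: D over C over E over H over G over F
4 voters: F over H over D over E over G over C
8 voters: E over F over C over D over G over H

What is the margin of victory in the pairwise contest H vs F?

Ballots ranking H above F: 1+9 = 10.
Ballots ranking F above H: 10+4+8 = 22.
F wins 22–10, a margin of 12.

12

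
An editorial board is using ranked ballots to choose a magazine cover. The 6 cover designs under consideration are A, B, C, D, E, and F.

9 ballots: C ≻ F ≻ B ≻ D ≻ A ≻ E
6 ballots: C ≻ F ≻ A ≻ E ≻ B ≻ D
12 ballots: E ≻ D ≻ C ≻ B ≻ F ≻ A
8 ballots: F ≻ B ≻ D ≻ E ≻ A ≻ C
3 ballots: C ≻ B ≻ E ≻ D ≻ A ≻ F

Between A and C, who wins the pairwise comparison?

C

Ballots ranking A above C: 8.
Ballots ranking C above A: 9+6+12+3 = 30.
C wins the head-to-head, 30–8.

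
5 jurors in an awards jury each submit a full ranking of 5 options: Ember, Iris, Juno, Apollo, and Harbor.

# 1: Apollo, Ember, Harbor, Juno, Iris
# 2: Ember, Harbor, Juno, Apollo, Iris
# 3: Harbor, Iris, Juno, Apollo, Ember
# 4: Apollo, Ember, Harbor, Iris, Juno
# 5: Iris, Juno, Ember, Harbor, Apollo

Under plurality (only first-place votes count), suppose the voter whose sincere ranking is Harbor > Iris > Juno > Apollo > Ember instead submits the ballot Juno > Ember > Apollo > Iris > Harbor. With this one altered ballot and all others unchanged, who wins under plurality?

First-place totals with the altered ballot: Ember 1, Iris 1, Juno 1, Apollo 2, Harbor 0.
The winner is unchanged: still Apollo.

Apollo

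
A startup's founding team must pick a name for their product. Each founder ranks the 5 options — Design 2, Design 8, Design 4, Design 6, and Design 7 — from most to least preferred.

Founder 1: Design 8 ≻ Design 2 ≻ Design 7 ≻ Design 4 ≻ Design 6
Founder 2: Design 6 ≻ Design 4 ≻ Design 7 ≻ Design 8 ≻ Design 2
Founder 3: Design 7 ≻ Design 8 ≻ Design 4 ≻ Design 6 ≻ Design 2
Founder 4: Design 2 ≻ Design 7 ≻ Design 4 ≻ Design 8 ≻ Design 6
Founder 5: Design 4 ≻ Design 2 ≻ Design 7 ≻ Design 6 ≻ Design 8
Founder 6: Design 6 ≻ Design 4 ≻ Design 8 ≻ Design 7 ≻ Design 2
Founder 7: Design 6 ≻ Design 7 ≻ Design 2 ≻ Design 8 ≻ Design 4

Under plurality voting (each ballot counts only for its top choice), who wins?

Design 6

First-place vote totals:
  Design 2: 1
  Design 8: 1
  Design 4: 1
  Design 6: 3
  Design 7: 1
Design 6 has the most first-place votes.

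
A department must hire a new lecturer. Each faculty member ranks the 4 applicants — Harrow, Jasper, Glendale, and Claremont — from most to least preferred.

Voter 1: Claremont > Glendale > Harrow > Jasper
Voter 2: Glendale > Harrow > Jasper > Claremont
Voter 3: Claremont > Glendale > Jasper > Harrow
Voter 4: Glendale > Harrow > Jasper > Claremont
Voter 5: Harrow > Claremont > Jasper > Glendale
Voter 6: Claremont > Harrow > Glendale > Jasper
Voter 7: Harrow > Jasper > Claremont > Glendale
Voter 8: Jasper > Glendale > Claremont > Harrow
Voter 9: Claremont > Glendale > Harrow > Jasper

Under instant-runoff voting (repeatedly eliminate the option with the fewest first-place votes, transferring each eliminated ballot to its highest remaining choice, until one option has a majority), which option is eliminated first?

Round 1: Claremont 4, Harrow 2, Glendale 2, Jasper 1. Jasper has the fewest and is eliminated.
Round 2: Claremont 4, Glendale 3, Harrow 2. Harrow has the fewest and is eliminated.
Round 3: Claremont 6, Glendale 3. Claremont has a majority.

Jasper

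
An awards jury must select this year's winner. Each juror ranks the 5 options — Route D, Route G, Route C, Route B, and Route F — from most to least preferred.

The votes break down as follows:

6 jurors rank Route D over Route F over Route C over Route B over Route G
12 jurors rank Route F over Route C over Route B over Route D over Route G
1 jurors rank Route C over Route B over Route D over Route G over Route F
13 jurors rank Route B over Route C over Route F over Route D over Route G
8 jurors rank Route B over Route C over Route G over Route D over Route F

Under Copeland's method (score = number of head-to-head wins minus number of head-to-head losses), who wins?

Route B

Pairwise results:
  Route D vs Route G: Route D wins 32–8.
  Route D vs Route C: Route C wins 34–6.
  Route D vs Route B: Route B wins 34–6.
  Route D vs Route F: Route F wins 25–15.
  Route G vs Route C: Route C wins 40–0.
  Route G vs Route B: Route B wins 40–0.
  Route G vs Route F: Route F wins 31–9.
  Route C vs Route B: Route B wins 21–19.
  Route C vs Route F: Route C wins 22–18.
  Route B vs Route F: Route B wins 22–18.
Copeland scores (wins − losses):
  Route D: 1 − 3 = -2
  Route G: 0 − 4 = -4
  Route C: 3 − 1 = 2
  Route B: 4 − 0 = 4
  Route F: 2 − 2 = 0
Route B has the best Copeland score.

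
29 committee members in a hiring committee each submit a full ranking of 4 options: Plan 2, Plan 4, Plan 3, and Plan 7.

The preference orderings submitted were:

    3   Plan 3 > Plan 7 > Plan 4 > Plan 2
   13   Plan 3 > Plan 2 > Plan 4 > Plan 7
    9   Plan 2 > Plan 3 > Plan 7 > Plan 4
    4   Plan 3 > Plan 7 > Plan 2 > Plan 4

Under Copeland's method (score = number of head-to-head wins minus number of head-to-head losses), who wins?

Plan 3

Pairwise results:
  Plan 2 vs Plan 4: Plan 2 wins 26–3.
  Plan 2 vs Plan 3: Plan 3 wins 20–9.
  Plan 2 vs Plan 7: Plan 2 wins 22–7.
  Plan 4 vs Plan 3: Plan 3 wins 29–0.
  Plan 4 vs Plan 7: Plan 7 wins 16–13.
  Plan 3 vs Plan 7: Plan 3 wins 29–0.
Copeland scores (wins − losses):
  Plan 2: 2 − 1 = 1
  Plan 4: 0 − 3 = -3
  Plan 3: 3 − 0 = 3
  Plan 7: 1 − 2 = -1
Plan 3 has the best Copeland score.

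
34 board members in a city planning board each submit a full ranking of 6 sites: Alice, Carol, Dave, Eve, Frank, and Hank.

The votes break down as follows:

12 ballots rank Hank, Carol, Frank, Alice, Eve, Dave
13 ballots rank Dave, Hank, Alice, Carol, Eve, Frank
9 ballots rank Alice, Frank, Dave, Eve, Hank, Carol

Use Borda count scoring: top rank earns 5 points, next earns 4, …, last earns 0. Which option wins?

Borda scores:
  Alice: 12·2 + 13·3 + 9·5 = 108
  Carol: 12·4 + 13·2 + 9·0 = 74
  Dave: 12·0 + 13·5 + 9·3 = 92
  Eve: 12·1 + 13·1 + 9·2 = 43
  Frank: 12·3 + 13·0 + 9·4 = 72
  Hank: 12·5 + 13·4 + 9·1 = 121
Hank has the highest total.

Hank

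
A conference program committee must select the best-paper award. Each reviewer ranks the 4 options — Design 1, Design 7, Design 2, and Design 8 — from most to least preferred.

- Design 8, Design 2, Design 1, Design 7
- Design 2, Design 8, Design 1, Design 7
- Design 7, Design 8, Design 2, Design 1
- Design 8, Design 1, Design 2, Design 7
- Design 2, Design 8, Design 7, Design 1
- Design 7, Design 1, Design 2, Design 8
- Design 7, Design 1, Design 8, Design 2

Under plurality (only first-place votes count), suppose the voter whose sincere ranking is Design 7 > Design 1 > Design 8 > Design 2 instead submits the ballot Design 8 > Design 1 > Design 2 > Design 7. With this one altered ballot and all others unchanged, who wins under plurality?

Design 8

First-place totals with the altered ballot: Design 1 0, Design 7 2, Design 2 2, Design 8 3.
The switch changes the winner from Design 7 to Design 8.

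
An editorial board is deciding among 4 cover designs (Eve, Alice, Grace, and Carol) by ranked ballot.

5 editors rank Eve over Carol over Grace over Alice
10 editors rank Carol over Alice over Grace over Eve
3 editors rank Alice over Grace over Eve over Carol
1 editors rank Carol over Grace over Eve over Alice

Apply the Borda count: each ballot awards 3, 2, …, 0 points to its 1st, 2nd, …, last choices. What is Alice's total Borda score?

Borda scores:
  Eve: 5·3 + 10·0 + 3·1 + 1 = 19
  Alice: 5·0 + 10·2 + 3·3 + 0 = 29
  Grace: 5·1 + 10·1 + 3·2 + 2 = 23
  Carol: 5·2 + 10·3 + 3·0 + 3 = 43

29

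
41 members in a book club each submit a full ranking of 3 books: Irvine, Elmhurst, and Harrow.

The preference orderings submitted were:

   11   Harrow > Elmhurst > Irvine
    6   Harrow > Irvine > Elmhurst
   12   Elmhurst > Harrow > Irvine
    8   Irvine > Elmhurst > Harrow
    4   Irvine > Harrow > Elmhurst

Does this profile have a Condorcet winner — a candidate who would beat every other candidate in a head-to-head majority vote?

Yes

Head-to-head results (41 voters total):
Irvine vs Elmhurst: Elmhurst wins 23–18.
Irvine vs Harrow: Harrow wins 29–12.
Elmhurst vs Harrow: Harrow wins 21–20.
Harrow beats each rival — Irvine (29–12), Elmhurst (21–20) — so Harrow is the Condorcet winner.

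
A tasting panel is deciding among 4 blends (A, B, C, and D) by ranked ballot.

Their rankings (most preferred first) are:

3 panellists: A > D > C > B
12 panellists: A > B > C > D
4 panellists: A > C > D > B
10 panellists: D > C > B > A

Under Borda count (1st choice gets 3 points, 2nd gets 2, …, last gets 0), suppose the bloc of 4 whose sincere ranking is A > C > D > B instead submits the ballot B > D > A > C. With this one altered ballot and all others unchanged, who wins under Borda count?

Borda totals with the altered ballot: A 49, B 46, C 35, D 44.
The winner is unchanged: still A.

A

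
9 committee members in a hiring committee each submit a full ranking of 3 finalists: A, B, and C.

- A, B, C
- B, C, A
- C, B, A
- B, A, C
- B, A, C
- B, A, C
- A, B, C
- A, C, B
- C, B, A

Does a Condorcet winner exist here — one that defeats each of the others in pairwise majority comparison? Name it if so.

Head-to-head results (9 voters total):
A vs B: B wins 6–3.
A vs C: A wins 6–3.
B vs C: B wins 6–3.
B beats each rival — A (6–3), C (6–3) — so B is the Condorcet winner.

B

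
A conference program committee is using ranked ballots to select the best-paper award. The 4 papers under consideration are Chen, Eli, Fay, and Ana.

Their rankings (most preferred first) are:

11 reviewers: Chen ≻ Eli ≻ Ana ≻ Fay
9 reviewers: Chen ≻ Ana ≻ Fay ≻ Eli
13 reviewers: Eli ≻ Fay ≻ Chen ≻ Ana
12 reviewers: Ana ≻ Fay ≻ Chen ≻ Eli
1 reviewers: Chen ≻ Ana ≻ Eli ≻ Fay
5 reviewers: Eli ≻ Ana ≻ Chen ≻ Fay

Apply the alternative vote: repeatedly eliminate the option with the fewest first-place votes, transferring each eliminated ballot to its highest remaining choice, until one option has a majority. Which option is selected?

Round 1: Chen 21, Eli 18, Ana 12, Fay 0. Fay has the fewest and is eliminated.
Round 2: Chen 21, Eli 18, Ana 12. Ana has the fewest and is eliminated.
Round 3: Chen 33, Eli 18. Chen has a majority.

Chen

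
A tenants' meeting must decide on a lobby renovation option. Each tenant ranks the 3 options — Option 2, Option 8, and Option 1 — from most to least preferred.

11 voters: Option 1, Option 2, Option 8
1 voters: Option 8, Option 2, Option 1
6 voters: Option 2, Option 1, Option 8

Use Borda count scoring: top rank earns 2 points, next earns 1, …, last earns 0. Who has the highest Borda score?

Borda scores:
  Option 2: 11·1 + 1 + 6·2 = 24
  Option 8: 11·0 + 2 + 6·0 = 2
  Option 1: 11·2 + 0 + 6·1 = 28
Option 1 has the highest total.

Option 1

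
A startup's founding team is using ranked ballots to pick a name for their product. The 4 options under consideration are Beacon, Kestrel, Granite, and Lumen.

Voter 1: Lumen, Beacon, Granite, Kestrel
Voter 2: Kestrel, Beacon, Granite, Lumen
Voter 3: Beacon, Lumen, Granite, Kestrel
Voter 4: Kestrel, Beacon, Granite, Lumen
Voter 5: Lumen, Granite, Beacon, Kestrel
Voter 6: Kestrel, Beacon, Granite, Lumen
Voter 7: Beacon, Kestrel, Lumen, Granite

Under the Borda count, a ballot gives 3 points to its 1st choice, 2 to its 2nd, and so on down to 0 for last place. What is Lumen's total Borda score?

Borda scores:
  Beacon: 2 + 2 + 3 + 2 + 1 + 2 + 3 = 15
  Kestrel: 0 + 3 + 0 + 3 + 0 + 3 + 2 = 11
  Granite: 1 + 1 + 1 + 1 + 2 + 1 + 0 = 7
  Lumen: 3 + 0 + 2 + 0 + 3 + 0 + 1 = 9

9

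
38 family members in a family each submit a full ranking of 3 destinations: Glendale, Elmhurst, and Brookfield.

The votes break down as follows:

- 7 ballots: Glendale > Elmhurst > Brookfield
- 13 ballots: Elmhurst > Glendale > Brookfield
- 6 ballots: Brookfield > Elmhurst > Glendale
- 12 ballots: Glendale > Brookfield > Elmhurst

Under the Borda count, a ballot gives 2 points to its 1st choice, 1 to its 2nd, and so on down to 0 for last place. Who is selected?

Borda scores:
  Glendale: 7·2 + 13·1 + 6·0 + 12·2 = 51
  Elmhurst: 7·1 + 13·2 + 6·1 + 12·0 = 39
  Brookfield: 7·0 + 13·0 + 6·2 + 12·1 = 24
Glendale has the highest total.

Glendale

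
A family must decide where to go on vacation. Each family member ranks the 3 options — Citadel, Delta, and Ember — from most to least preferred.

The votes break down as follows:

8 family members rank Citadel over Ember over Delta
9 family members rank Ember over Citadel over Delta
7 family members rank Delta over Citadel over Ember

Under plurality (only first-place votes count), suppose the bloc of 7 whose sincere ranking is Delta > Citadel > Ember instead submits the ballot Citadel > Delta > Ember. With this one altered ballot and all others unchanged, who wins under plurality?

First-place totals with the altered ballot: Citadel 15, Delta 0, Ember 9.
The switch changes the winner from Ember to Citadel.

Citadel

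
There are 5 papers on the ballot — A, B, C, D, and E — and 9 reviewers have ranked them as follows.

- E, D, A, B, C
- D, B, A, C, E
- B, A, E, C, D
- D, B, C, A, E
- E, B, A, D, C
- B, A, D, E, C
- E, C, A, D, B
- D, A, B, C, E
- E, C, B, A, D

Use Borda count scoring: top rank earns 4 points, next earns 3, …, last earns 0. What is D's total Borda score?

19

Borda scores:
  A: 2 + 2 + 3 + 1 + 2 + 3 + 2 + 3 + 1 = 19
  B: 1 + 3 + 4 + 3 + 3 + 4 + 0 + 2 + 2 = 22
  C: 0 + 1 + 1 + 2 + 0 + 0 + 3 + 1 + 3 = 11
  D: 3 + 4 + 0 + 4 + 1 + 2 + 1 + 4 + 0 = 19
  E: 4 + 0 + 2 + 0 + 4 + 1 + 4 + 0 + 4 = 19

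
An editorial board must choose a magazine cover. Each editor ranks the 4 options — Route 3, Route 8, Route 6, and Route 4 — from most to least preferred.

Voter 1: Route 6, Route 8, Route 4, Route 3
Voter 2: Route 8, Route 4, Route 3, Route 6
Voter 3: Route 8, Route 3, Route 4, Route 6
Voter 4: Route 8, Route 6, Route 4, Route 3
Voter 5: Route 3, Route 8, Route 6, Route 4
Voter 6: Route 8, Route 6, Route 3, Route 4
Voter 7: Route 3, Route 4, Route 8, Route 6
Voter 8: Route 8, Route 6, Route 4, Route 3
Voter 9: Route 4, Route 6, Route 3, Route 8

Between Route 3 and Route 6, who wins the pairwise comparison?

Route 6

Ballots ranking Route 3 above Route 6: 4.
Ballots ranking Route 6 above Route 3: 5.
Route 6 wins the head-to-head, 5–4.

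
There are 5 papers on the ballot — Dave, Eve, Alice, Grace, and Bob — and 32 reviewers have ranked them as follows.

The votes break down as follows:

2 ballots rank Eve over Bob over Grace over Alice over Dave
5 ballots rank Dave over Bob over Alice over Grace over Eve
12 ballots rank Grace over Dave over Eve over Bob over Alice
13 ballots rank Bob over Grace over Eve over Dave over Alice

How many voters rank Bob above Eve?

Ballots ranking Bob above Eve: 5+13 = 18.
Ballots ranking Eve above Bob: 2+12 = 14.
So 18 of 32 voters prefer Bob to Eve.

18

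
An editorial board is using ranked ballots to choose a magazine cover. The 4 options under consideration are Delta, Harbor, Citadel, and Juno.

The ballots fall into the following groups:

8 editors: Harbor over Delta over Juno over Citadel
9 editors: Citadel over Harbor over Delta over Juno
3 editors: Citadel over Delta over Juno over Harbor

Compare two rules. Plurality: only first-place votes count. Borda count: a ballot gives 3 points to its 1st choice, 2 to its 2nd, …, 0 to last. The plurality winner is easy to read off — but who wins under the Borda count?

Harbor

Plurality first-place counts: Delta 0, Harbor 8, Citadel 12, Juno 0 → Citadel.
Borda totals: Delta 31, Harbor 42, Citadel 36, Juno 11 → Harbor.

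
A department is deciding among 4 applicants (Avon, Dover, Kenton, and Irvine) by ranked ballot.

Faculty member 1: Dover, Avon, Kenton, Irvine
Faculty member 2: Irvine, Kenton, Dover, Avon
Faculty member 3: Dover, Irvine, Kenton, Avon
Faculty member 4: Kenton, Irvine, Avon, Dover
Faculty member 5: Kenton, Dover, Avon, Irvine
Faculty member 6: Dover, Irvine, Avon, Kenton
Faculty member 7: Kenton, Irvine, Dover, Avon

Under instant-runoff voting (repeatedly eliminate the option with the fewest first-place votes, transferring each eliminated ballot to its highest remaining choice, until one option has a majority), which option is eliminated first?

Avon

Round 1: Dover 3, Kenton 3, Irvine 1, Avon 0. Avon has the fewest and is eliminated.
Round 2: Dover 3, Kenton 3, Irvine 1. Irvine has the fewest and is eliminated.
Round 3: Kenton 4, Dover 3. Kenton has a majority.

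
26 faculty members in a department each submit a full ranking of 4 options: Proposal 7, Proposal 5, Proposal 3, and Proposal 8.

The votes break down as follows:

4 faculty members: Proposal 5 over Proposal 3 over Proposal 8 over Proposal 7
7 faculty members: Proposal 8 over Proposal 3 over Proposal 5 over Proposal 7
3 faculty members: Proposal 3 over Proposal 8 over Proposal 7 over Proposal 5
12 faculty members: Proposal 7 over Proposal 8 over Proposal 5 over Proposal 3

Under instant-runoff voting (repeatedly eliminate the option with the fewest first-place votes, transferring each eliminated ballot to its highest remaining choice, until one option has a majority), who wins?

Round 1: Proposal 7 12, Proposal 8 7, Proposal 5 4, Proposal 3 3. Proposal 3 has the fewest and is eliminated.
Round 2: Proposal 7 12, Proposal 8 10, Proposal 5 4. Proposal 5 has the fewest and is eliminated.
Round 3: Proposal 8 14, Proposal 7 12. Proposal 8 has a majority.

Proposal 8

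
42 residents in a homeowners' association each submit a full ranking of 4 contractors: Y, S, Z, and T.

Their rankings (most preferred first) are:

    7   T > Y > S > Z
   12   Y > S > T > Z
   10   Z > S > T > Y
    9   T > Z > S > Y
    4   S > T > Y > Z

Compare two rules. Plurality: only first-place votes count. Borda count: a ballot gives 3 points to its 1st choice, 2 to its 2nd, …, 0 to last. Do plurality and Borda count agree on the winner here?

Yes

Plurality first-place counts: Y 12, S 4, Z 10, T 16 → T.
Borda totals: Y 54, S 72, Z 48, T 78 → T.
The two rules agree on T.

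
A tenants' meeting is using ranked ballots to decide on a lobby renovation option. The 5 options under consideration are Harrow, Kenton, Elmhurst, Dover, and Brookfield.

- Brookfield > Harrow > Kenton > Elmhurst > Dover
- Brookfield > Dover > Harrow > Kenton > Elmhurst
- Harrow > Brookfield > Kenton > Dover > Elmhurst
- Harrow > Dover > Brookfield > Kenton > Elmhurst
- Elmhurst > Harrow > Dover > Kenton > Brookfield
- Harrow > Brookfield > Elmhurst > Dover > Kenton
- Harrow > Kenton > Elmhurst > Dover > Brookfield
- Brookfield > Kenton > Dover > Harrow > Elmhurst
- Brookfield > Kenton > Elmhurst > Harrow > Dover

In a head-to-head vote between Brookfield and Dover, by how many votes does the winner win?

Ballots ranking Brookfield above Dover: 6.
Ballots ranking Dover above Brookfield: 3.
Brookfield wins 6–3, a margin of 3.

3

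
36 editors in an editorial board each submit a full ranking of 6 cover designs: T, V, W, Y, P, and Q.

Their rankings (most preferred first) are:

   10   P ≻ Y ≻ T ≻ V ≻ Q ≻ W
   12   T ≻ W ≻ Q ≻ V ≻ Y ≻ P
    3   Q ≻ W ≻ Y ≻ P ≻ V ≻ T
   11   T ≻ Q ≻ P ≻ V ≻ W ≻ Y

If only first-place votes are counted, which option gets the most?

T

First-place vote totals:
  T: 23
  V: 0
  W: 0
  Y: 0
  P: 10
  Q: 3
T has the most first-place votes.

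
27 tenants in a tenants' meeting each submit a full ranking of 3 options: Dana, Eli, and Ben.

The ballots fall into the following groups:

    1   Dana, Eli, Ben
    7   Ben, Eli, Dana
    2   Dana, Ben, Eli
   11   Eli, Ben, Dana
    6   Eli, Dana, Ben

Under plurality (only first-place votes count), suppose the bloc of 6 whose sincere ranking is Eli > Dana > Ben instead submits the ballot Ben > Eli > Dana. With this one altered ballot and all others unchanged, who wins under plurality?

Ben

First-place totals with the altered ballot: Dana 3, Eli 11, Ben 13.
The switch changes the winner from Eli to Ben.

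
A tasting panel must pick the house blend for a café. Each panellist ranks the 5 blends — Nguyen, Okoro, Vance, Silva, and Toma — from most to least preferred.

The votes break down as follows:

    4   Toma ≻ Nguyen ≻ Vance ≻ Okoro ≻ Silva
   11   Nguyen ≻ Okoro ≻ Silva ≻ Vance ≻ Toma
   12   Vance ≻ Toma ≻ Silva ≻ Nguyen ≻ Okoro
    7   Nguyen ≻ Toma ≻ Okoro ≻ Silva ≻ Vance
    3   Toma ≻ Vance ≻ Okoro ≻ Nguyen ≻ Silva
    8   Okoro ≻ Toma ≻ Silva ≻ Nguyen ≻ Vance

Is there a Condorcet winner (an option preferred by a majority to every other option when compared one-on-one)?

No

Head-to-head results (45 voters total):
Nguyen vs Okoro: Nguyen wins 34–11.
Nguyen vs Vance: Nguyen wins 30–15.
Nguyen vs Silva: Nguyen wins 25–20.
Nguyen vs Toma: Toma wins 27–18.
Okoro vs Vance: Okoro wins 26–19.
Okoro vs Silva: Okoro wins 33–12.
Okoro vs Toma: Toma wins 26–19.
Vance vs Silva: Silva wins 26–19.
Vance vs Toma: Vance wins 23–22.
Silva vs Toma: Toma wins 34–11.
No candidate beats all others: Nguyen beats Vance beats Toma beats Nguyen, a majority cycle.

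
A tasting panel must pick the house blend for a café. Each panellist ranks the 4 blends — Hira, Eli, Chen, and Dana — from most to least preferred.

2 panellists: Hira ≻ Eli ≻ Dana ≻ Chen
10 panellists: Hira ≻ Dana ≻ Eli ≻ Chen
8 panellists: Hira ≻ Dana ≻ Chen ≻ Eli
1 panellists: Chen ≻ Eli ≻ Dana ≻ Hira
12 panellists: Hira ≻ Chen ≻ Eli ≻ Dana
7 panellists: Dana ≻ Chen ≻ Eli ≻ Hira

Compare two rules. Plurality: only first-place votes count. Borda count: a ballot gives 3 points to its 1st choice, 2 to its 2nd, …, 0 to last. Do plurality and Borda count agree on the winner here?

Yes

Plurality first-place counts: Hira 32, Eli 0, Chen 1, Dana 7 → Hira.
Borda totals: Hira 96, Eli 35, Chen 49, Dana 60 → Hira.
The two rules agree on Hira.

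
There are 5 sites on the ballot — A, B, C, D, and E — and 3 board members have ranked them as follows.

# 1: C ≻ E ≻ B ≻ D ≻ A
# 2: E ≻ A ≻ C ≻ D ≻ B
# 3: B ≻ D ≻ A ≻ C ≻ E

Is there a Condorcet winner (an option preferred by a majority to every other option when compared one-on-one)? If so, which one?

None — there is no Condorcet winner

Head-to-head results (3 voters total):
A vs B: B wins 2–1.
A vs C: A wins 2–1.
A vs D: D wins 2–1.
A vs E: E wins 2–1.
B vs C: C wins 2–1.
B vs D: B wins 2–1.
B vs E: E wins 2–1.
C vs D: C wins 2–1.
C vs E: C wins 2–1.
D vs E: E wins 2–1.
No candidate beats all others: A beats C beats B beats A, a majority cycle.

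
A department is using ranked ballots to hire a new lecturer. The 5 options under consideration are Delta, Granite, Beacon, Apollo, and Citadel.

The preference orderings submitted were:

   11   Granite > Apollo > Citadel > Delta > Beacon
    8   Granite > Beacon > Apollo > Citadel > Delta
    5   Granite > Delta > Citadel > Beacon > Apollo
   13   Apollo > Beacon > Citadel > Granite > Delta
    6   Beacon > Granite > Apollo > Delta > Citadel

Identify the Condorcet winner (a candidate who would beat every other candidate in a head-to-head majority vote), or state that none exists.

Granite

Head-to-head results (43 voters total):
Delta vs Granite: Granite wins 43–0.
Delta vs Beacon: Beacon wins 27–16.
Delta vs Apollo: Apollo wins 38–5.
Delta vs Citadel: Citadel wins 32–11.
Granite vs Beacon: Granite wins 24–19.
Granite vs Apollo: Granite wins 30–13.
Granite vs Citadel: Granite wins 30–13.
Beacon vs Apollo: Apollo wins 24–19.
Beacon vs Citadel: Beacon wins 27–16.
Apollo vs Citadel: Apollo wins 38–5.
Granite beats each rival — Delta (43–0), Beacon (24–19), Apollo (30–13), Citadel (30–13) — so Granite is the Condorcet winner.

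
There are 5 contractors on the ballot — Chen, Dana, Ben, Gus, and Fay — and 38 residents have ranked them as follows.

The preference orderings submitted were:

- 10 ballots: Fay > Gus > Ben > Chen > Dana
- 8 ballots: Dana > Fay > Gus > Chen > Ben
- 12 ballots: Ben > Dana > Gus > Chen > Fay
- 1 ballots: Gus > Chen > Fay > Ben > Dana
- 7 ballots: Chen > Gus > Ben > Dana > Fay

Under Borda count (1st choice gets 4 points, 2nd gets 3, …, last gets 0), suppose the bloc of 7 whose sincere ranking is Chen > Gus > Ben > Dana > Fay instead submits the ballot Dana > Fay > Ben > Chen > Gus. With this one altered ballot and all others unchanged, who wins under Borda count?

Dana

Borda totals with the altered ballot: Chen 40, Dana 96, Ben 83, Gus 74, Fay 87.
The switch changes the winner from Gus to Dana.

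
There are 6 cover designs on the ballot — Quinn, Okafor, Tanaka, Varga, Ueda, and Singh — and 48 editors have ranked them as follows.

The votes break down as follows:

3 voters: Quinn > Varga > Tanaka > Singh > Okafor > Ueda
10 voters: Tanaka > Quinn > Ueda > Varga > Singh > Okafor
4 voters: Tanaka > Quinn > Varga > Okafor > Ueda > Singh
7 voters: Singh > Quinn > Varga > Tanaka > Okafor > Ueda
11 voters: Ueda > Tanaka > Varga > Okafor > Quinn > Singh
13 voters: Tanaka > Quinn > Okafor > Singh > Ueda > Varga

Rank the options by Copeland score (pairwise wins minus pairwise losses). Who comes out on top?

Pairwise results:
  Quinn vs Okafor: Quinn wins 37–11.
  Quinn vs Tanaka: Tanaka wins 38–10.
  Quinn vs Varga: Quinn wins 37–11.
  Quinn vs Ueda: Quinn wins 37–11.
  Quinn vs Singh: Quinn wins 41–7.
  Okafor vs Tanaka: Tanaka wins 48–0.
  Okafor vs Varga: Varga wins 35–13.
  Okafor vs Ueda: Okafor wins 27–21.
  Okafor vs Singh: Okafor wins 28–20.
  Tanaka vs Varga: Tanaka wins 38–10.
  Tanaka vs Ueda: Tanaka wins 37–11.
  Tanaka vs Singh: Tanaka wins 41–7.
  Varga vs Ueda: Ueda wins 34–14.
  Varga vs Singh: Varga wins 28–20.
  Ueda vs Singh: Ueda wins 25–23.
Copeland scores (wins − losses):
  Quinn: 4 − 1 = 3
  Okafor: 2 − 3 = -1
  Tanaka: 5 − 0 = 5
  Varga: 2 − 3 = -1
  Ueda: 2 − 3 = -1
  Singh: 0 − 5 = -5
Tanaka has the best Copeland score.

Tanaka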